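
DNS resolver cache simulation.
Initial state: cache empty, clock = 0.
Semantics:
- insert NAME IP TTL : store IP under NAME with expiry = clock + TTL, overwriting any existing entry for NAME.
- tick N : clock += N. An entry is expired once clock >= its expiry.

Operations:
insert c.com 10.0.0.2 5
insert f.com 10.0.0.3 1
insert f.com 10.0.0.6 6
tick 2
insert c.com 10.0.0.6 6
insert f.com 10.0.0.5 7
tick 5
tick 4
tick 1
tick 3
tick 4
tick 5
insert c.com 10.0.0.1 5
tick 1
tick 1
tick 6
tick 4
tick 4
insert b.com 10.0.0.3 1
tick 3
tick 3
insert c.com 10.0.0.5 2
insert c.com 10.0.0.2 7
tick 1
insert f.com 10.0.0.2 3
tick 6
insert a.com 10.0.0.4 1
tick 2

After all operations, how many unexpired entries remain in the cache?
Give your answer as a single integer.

Answer: 0

Derivation:
Op 1: insert c.com -> 10.0.0.2 (expiry=0+5=5). clock=0
Op 2: insert f.com -> 10.0.0.3 (expiry=0+1=1). clock=0
Op 3: insert f.com -> 10.0.0.6 (expiry=0+6=6). clock=0
Op 4: tick 2 -> clock=2.
Op 5: insert c.com -> 10.0.0.6 (expiry=2+6=8). clock=2
Op 6: insert f.com -> 10.0.0.5 (expiry=2+7=9). clock=2
Op 7: tick 5 -> clock=7.
Op 8: tick 4 -> clock=11. purged={c.com,f.com}
Op 9: tick 1 -> clock=12.
Op 10: tick 3 -> clock=15.
Op 11: tick 4 -> clock=19.
Op 12: tick 5 -> clock=24.
Op 13: insert c.com -> 10.0.0.1 (expiry=24+5=29). clock=24
Op 14: tick 1 -> clock=25.
Op 15: tick 1 -> clock=26.
Op 16: tick 6 -> clock=32. purged={c.com}
Op 17: tick 4 -> clock=36.
Op 18: tick 4 -> clock=40.
Op 19: insert b.com -> 10.0.0.3 (expiry=40+1=41). clock=40
Op 20: tick 3 -> clock=43. purged={b.com}
Op 21: tick 3 -> clock=46.
Op 22: insert c.com -> 10.0.0.5 (expiry=46+2=48). clock=46
Op 23: insert c.com -> 10.0.0.2 (expiry=46+7=53). clock=46
Op 24: tick 1 -> clock=47.
Op 25: insert f.com -> 10.0.0.2 (expiry=47+3=50). clock=47
Op 26: tick 6 -> clock=53. purged={c.com,f.com}
Op 27: insert a.com -> 10.0.0.4 (expiry=53+1=54). clock=53
Op 28: tick 2 -> clock=55. purged={a.com}
Final cache (unexpired): {} -> size=0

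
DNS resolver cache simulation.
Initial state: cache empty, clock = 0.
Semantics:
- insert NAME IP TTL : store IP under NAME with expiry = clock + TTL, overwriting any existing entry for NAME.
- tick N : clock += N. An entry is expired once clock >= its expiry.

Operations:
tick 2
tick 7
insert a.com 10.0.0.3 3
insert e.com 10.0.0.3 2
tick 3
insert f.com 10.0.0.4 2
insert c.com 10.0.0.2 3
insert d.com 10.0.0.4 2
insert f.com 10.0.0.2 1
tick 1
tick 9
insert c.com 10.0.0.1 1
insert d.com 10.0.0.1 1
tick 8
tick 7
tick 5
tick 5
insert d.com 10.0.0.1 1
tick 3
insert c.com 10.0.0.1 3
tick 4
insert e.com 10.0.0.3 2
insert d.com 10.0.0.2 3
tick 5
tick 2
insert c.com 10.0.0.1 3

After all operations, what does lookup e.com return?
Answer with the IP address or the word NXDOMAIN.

Answer: NXDOMAIN

Derivation:
Op 1: tick 2 -> clock=2.
Op 2: tick 7 -> clock=9.
Op 3: insert a.com -> 10.0.0.3 (expiry=9+3=12). clock=9
Op 4: insert e.com -> 10.0.0.3 (expiry=9+2=11). clock=9
Op 5: tick 3 -> clock=12. purged={a.com,e.com}
Op 6: insert f.com -> 10.0.0.4 (expiry=12+2=14). clock=12
Op 7: insert c.com -> 10.0.0.2 (expiry=12+3=15). clock=12
Op 8: insert d.com -> 10.0.0.4 (expiry=12+2=14). clock=12
Op 9: insert f.com -> 10.0.0.2 (expiry=12+1=13). clock=12
Op 10: tick 1 -> clock=13. purged={f.com}
Op 11: tick 9 -> clock=22. purged={c.com,d.com}
Op 12: insert c.com -> 10.0.0.1 (expiry=22+1=23). clock=22
Op 13: insert d.com -> 10.0.0.1 (expiry=22+1=23). clock=22
Op 14: tick 8 -> clock=30. purged={c.com,d.com}
Op 15: tick 7 -> clock=37.
Op 16: tick 5 -> clock=42.
Op 17: tick 5 -> clock=47.
Op 18: insert d.com -> 10.0.0.1 (expiry=47+1=48). clock=47
Op 19: tick 3 -> clock=50. purged={d.com}
Op 20: insert c.com -> 10.0.0.1 (expiry=50+3=53). clock=50
Op 21: tick 4 -> clock=54. purged={c.com}
Op 22: insert e.com -> 10.0.0.3 (expiry=54+2=56). clock=54
Op 23: insert d.com -> 10.0.0.2 (expiry=54+3=57). clock=54
Op 24: tick 5 -> clock=59. purged={d.com,e.com}
Op 25: tick 2 -> clock=61.
Op 26: insert c.com -> 10.0.0.1 (expiry=61+3=64). clock=61
lookup e.com: not in cache (expired or never inserted)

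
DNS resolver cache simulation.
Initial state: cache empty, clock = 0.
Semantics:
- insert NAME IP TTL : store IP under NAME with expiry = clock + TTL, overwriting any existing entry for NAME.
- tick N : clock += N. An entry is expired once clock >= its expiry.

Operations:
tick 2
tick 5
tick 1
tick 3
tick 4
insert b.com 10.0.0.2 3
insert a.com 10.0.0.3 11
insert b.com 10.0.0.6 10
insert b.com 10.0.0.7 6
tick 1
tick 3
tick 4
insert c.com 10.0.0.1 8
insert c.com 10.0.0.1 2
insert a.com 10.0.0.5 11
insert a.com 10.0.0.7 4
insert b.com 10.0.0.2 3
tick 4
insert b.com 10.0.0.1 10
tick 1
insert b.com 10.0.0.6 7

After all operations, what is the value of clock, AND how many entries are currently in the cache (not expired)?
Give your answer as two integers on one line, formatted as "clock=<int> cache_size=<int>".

Op 1: tick 2 -> clock=2.
Op 2: tick 5 -> clock=7.
Op 3: tick 1 -> clock=8.
Op 4: tick 3 -> clock=11.
Op 5: tick 4 -> clock=15.
Op 6: insert b.com -> 10.0.0.2 (expiry=15+3=18). clock=15
Op 7: insert a.com -> 10.0.0.3 (expiry=15+11=26). clock=15
Op 8: insert b.com -> 10.0.0.6 (expiry=15+10=25). clock=15
Op 9: insert b.com -> 10.0.0.7 (expiry=15+6=21). clock=15
Op 10: tick 1 -> clock=16.
Op 11: tick 3 -> clock=19.
Op 12: tick 4 -> clock=23. purged={b.com}
Op 13: insert c.com -> 10.0.0.1 (expiry=23+8=31). clock=23
Op 14: insert c.com -> 10.0.0.1 (expiry=23+2=25). clock=23
Op 15: insert a.com -> 10.0.0.5 (expiry=23+11=34). clock=23
Op 16: insert a.com -> 10.0.0.7 (expiry=23+4=27). clock=23
Op 17: insert b.com -> 10.0.0.2 (expiry=23+3=26). clock=23
Op 18: tick 4 -> clock=27. purged={a.com,b.com,c.com}
Op 19: insert b.com -> 10.0.0.1 (expiry=27+10=37). clock=27
Op 20: tick 1 -> clock=28.
Op 21: insert b.com -> 10.0.0.6 (expiry=28+7=35). clock=28
Final clock = 28
Final cache (unexpired): {b.com} -> size=1

Answer: clock=28 cache_size=1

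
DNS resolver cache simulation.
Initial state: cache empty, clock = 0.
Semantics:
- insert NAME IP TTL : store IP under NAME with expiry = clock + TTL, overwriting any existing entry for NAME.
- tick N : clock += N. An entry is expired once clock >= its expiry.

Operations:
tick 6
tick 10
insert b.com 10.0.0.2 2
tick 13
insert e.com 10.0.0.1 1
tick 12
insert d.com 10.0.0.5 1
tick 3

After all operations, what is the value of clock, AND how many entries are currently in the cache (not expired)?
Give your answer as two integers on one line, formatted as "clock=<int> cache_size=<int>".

Op 1: tick 6 -> clock=6.
Op 2: tick 10 -> clock=16.
Op 3: insert b.com -> 10.0.0.2 (expiry=16+2=18). clock=16
Op 4: tick 13 -> clock=29. purged={b.com}
Op 5: insert e.com -> 10.0.0.1 (expiry=29+1=30). clock=29
Op 6: tick 12 -> clock=41. purged={e.com}
Op 7: insert d.com -> 10.0.0.5 (expiry=41+1=42). clock=41
Op 8: tick 3 -> clock=44. purged={d.com}
Final clock = 44
Final cache (unexpired): {} -> size=0

Answer: clock=44 cache_size=0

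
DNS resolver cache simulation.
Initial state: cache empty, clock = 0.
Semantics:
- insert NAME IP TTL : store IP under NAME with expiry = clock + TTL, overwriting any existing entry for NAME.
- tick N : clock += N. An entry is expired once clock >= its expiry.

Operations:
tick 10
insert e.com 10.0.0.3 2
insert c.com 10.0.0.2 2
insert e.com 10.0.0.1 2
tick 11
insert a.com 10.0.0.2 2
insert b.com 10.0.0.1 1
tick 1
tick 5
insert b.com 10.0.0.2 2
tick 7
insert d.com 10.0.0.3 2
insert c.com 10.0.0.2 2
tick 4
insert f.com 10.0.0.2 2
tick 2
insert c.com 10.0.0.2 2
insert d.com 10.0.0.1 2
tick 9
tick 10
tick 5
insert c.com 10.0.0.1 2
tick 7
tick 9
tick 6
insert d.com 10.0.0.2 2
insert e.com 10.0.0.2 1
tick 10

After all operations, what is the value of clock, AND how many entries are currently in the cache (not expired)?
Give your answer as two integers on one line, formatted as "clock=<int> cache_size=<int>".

Op 1: tick 10 -> clock=10.
Op 2: insert e.com -> 10.0.0.3 (expiry=10+2=12). clock=10
Op 3: insert c.com -> 10.0.0.2 (expiry=10+2=12). clock=10
Op 4: insert e.com -> 10.0.0.1 (expiry=10+2=12). clock=10
Op 5: tick 11 -> clock=21. purged={c.com,e.com}
Op 6: insert a.com -> 10.0.0.2 (expiry=21+2=23). clock=21
Op 7: insert b.com -> 10.0.0.1 (expiry=21+1=22). clock=21
Op 8: tick 1 -> clock=22. purged={b.com}
Op 9: tick 5 -> clock=27. purged={a.com}
Op 10: insert b.com -> 10.0.0.2 (expiry=27+2=29). clock=27
Op 11: tick 7 -> clock=34. purged={b.com}
Op 12: insert d.com -> 10.0.0.3 (expiry=34+2=36). clock=34
Op 13: insert c.com -> 10.0.0.2 (expiry=34+2=36). clock=34
Op 14: tick 4 -> clock=38. purged={c.com,d.com}
Op 15: insert f.com -> 10.0.0.2 (expiry=38+2=40). clock=38
Op 16: tick 2 -> clock=40. purged={f.com}
Op 17: insert c.com -> 10.0.0.2 (expiry=40+2=42). clock=40
Op 18: insert d.com -> 10.0.0.1 (expiry=40+2=42). clock=40
Op 19: tick 9 -> clock=49. purged={c.com,d.com}
Op 20: tick 10 -> clock=59.
Op 21: tick 5 -> clock=64.
Op 22: insert c.com -> 10.0.0.1 (expiry=64+2=66). clock=64
Op 23: tick 7 -> clock=71. purged={c.com}
Op 24: tick 9 -> clock=80.
Op 25: tick 6 -> clock=86.
Op 26: insert d.com -> 10.0.0.2 (expiry=86+2=88). clock=86
Op 27: insert e.com -> 10.0.0.2 (expiry=86+1=87). clock=86
Op 28: tick 10 -> clock=96. purged={d.com,e.com}
Final clock = 96
Final cache (unexpired): {} -> size=0

Answer: clock=96 cache_size=0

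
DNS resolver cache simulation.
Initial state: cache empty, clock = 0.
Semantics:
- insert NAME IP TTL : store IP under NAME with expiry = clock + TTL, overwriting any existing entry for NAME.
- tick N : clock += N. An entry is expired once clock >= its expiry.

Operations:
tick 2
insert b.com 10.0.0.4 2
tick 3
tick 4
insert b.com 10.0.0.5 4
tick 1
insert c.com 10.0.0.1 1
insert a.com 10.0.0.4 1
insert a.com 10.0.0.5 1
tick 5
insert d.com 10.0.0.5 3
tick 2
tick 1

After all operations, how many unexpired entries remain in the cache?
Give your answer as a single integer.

Op 1: tick 2 -> clock=2.
Op 2: insert b.com -> 10.0.0.4 (expiry=2+2=4). clock=2
Op 3: tick 3 -> clock=5. purged={b.com}
Op 4: tick 4 -> clock=9.
Op 5: insert b.com -> 10.0.0.5 (expiry=9+4=13). clock=9
Op 6: tick 1 -> clock=10.
Op 7: insert c.com -> 10.0.0.1 (expiry=10+1=11). clock=10
Op 8: insert a.com -> 10.0.0.4 (expiry=10+1=11). clock=10
Op 9: insert a.com -> 10.0.0.5 (expiry=10+1=11). clock=10
Op 10: tick 5 -> clock=15. purged={a.com,b.com,c.com}
Op 11: insert d.com -> 10.0.0.5 (expiry=15+3=18). clock=15
Op 12: tick 2 -> clock=17.
Op 13: tick 1 -> clock=18. purged={d.com}
Final cache (unexpired): {} -> size=0

Answer: 0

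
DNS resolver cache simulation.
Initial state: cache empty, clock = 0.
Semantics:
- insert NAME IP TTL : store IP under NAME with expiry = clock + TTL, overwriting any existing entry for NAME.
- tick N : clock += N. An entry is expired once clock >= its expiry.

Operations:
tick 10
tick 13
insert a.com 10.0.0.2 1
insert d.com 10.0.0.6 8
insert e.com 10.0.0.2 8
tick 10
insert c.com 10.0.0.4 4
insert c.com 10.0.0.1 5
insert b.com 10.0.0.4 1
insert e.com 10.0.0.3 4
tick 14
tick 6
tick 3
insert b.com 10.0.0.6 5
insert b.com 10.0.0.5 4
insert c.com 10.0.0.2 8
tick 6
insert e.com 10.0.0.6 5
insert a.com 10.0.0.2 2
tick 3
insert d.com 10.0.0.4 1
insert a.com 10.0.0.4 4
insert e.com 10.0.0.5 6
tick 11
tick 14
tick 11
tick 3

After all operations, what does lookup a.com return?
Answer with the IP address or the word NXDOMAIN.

Op 1: tick 10 -> clock=10.
Op 2: tick 13 -> clock=23.
Op 3: insert a.com -> 10.0.0.2 (expiry=23+1=24). clock=23
Op 4: insert d.com -> 10.0.0.6 (expiry=23+8=31). clock=23
Op 5: insert e.com -> 10.0.0.2 (expiry=23+8=31). clock=23
Op 6: tick 10 -> clock=33. purged={a.com,d.com,e.com}
Op 7: insert c.com -> 10.0.0.4 (expiry=33+4=37). clock=33
Op 8: insert c.com -> 10.0.0.1 (expiry=33+5=38). clock=33
Op 9: insert b.com -> 10.0.0.4 (expiry=33+1=34). clock=33
Op 10: insert e.com -> 10.0.0.3 (expiry=33+4=37). clock=33
Op 11: tick 14 -> clock=47. purged={b.com,c.com,e.com}
Op 12: tick 6 -> clock=53.
Op 13: tick 3 -> clock=56.
Op 14: insert b.com -> 10.0.0.6 (expiry=56+5=61). clock=56
Op 15: insert b.com -> 10.0.0.5 (expiry=56+4=60). clock=56
Op 16: insert c.com -> 10.0.0.2 (expiry=56+8=64). clock=56
Op 17: tick 6 -> clock=62. purged={b.com}
Op 18: insert e.com -> 10.0.0.6 (expiry=62+5=67). clock=62
Op 19: insert a.com -> 10.0.0.2 (expiry=62+2=64). clock=62
Op 20: tick 3 -> clock=65. purged={a.com,c.com}
Op 21: insert d.com -> 10.0.0.4 (expiry=65+1=66). clock=65
Op 22: insert a.com -> 10.0.0.4 (expiry=65+4=69). clock=65
Op 23: insert e.com -> 10.0.0.5 (expiry=65+6=71). clock=65
Op 24: tick 11 -> clock=76. purged={a.com,d.com,e.com}
Op 25: tick 14 -> clock=90.
Op 26: tick 11 -> clock=101.
Op 27: tick 3 -> clock=104.
lookup a.com: not in cache (expired or never inserted)

Answer: NXDOMAIN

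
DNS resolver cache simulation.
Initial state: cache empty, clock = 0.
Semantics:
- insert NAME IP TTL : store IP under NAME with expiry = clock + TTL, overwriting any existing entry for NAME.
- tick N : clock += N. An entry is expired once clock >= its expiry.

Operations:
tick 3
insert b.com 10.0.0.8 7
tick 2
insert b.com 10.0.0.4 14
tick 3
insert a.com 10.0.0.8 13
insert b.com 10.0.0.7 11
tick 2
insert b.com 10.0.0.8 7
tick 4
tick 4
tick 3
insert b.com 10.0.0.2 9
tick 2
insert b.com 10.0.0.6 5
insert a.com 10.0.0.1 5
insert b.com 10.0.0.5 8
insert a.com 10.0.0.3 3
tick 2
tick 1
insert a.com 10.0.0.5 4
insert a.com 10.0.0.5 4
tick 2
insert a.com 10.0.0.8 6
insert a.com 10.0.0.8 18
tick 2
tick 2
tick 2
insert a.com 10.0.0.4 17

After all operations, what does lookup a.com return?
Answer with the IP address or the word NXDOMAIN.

Op 1: tick 3 -> clock=3.
Op 2: insert b.com -> 10.0.0.8 (expiry=3+7=10). clock=3
Op 3: tick 2 -> clock=5.
Op 4: insert b.com -> 10.0.0.4 (expiry=5+14=19). clock=5
Op 5: tick 3 -> clock=8.
Op 6: insert a.com -> 10.0.0.8 (expiry=8+13=21). clock=8
Op 7: insert b.com -> 10.0.0.7 (expiry=8+11=19). clock=8
Op 8: tick 2 -> clock=10.
Op 9: insert b.com -> 10.0.0.8 (expiry=10+7=17). clock=10
Op 10: tick 4 -> clock=14.
Op 11: tick 4 -> clock=18. purged={b.com}
Op 12: tick 3 -> clock=21. purged={a.com}
Op 13: insert b.com -> 10.0.0.2 (expiry=21+9=30). clock=21
Op 14: tick 2 -> clock=23.
Op 15: insert b.com -> 10.0.0.6 (expiry=23+5=28). clock=23
Op 16: insert a.com -> 10.0.0.1 (expiry=23+5=28). clock=23
Op 17: insert b.com -> 10.0.0.5 (expiry=23+8=31). clock=23
Op 18: insert a.com -> 10.0.0.3 (expiry=23+3=26). clock=23
Op 19: tick 2 -> clock=25.
Op 20: tick 1 -> clock=26. purged={a.com}
Op 21: insert a.com -> 10.0.0.5 (expiry=26+4=30). clock=26
Op 22: insert a.com -> 10.0.0.5 (expiry=26+4=30). clock=26
Op 23: tick 2 -> clock=28.
Op 24: insert a.com -> 10.0.0.8 (expiry=28+6=34). clock=28
Op 25: insert a.com -> 10.0.0.8 (expiry=28+18=46). clock=28
Op 26: tick 2 -> clock=30.
Op 27: tick 2 -> clock=32. purged={b.com}
Op 28: tick 2 -> clock=34.
Op 29: insert a.com -> 10.0.0.4 (expiry=34+17=51). clock=34
lookup a.com: present, ip=10.0.0.4 expiry=51 > clock=34

Answer: 10.0.0.4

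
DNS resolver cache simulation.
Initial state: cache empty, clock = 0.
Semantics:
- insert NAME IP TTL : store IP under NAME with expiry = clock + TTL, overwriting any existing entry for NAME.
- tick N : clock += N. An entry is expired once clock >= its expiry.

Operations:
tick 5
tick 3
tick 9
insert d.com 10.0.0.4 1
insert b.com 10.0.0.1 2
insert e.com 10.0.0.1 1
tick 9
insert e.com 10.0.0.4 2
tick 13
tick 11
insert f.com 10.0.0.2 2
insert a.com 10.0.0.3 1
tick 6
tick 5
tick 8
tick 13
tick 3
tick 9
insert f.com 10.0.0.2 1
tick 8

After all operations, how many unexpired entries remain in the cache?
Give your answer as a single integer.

Op 1: tick 5 -> clock=5.
Op 2: tick 3 -> clock=8.
Op 3: tick 9 -> clock=17.
Op 4: insert d.com -> 10.0.0.4 (expiry=17+1=18). clock=17
Op 5: insert b.com -> 10.0.0.1 (expiry=17+2=19). clock=17
Op 6: insert e.com -> 10.0.0.1 (expiry=17+1=18). clock=17
Op 7: tick 9 -> clock=26. purged={b.com,d.com,e.com}
Op 8: insert e.com -> 10.0.0.4 (expiry=26+2=28). clock=26
Op 9: tick 13 -> clock=39. purged={e.com}
Op 10: tick 11 -> clock=50.
Op 11: insert f.com -> 10.0.0.2 (expiry=50+2=52). clock=50
Op 12: insert a.com -> 10.0.0.3 (expiry=50+1=51). clock=50
Op 13: tick 6 -> clock=56. purged={a.com,f.com}
Op 14: tick 5 -> clock=61.
Op 15: tick 8 -> clock=69.
Op 16: tick 13 -> clock=82.
Op 17: tick 3 -> clock=85.
Op 18: tick 9 -> clock=94.
Op 19: insert f.com -> 10.0.0.2 (expiry=94+1=95). clock=94
Op 20: tick 8 -> clock=102. purged={f.com}
Final cache (unexpired): {} -> size=0

Answer: 0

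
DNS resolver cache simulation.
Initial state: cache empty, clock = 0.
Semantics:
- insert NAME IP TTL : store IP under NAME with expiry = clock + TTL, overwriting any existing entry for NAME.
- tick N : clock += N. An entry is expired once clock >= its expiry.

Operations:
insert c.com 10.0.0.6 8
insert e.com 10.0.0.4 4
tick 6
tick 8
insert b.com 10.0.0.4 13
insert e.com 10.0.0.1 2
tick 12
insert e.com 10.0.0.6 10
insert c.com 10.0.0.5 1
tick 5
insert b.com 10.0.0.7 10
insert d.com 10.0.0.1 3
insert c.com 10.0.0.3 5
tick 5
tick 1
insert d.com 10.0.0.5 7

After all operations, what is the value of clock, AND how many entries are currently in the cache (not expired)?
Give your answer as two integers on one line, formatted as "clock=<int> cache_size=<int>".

Answer: clock=37 cache_size=2

Derivation:
Op 1: insert c.com -> 10.0.0.6 (expiry=0+8=8). clock=0
Op 2: insert e.com -> 10.0.0.4 (expiry=0+4=4). clock=0
Op 3: tick 6 -> clock=6. purged={e.com}
Op 4: tick 8 -> clock=14. purged={c.com}
Op 5: insert b.com -> 10.0.0.4 (expiry=14+13=27). clock=14
Op 6: insert e.com -> 10.0.0.1 (expiry=14+2=16). clock=14
Op 7: tick 12 -> clock=26. purged={e.com}
Op 8: insert e.com -> 10.0.0.6 (expiry=26+10=36). clock=26
Op 9: insert c.com -> 10.0.0.5 (expiry=26+1=27). clock=26
Op 10: tick 5 -> clock=31. purged={b.com,c.com}
Op 11: insert b.com -> 10.0.0.7 (expiry=31+10=41). clock=31
Op 12: insert d.com -> 10.0.0.1 (expiry=31+3=34). clock=31
Op 13: insert c.com -> 10.0.0.3 (expiry=31+5=36). clock=31
Op 14: tick 5 -> clock=36. purged={c.com,d.com,e.com}
Op 15: tick 1 -> clock=37.
Op 16: insert d.com -> 10.0.0.5 (expiry=37+7=44). clock=37
Final clock = 37
Final cache (unexpired): {b.com,d.com} -> size=2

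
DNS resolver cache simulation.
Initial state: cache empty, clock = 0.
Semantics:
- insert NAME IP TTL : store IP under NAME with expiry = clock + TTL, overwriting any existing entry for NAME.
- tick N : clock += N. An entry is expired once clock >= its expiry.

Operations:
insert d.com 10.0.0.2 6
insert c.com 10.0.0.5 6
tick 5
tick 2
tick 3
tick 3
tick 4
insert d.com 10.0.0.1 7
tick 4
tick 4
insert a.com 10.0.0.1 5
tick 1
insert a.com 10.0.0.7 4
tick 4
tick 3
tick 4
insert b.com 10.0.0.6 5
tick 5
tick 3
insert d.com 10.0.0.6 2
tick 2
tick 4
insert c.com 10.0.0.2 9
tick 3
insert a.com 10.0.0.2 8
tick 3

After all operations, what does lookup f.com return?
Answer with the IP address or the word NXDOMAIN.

Op 1: insert d.com -> 10.0.0.2 (expiry=0+6=6). clock=0
Op 2: insert c.com -> 10.0.0.5 (expiry=0+6=6). clock=0
Op 3: tick 5 -> clock=5.
Op 4: tick 2 -> clock=7. purged={c.com,d.com}
Op 5: tick 3 -> clock=10.
Op 6: tick 3 -> clock=13.
Op 7: tick 4 -> clock=17.
Op 8: insert d.com -> 10.0.0.1 (expiry=17+7=24). clock=17
Op 9: tick 4 -> clock=21.
Op 10: tick 4 -> clock=25. purged={d.com}
Op 11: insert a.com -> 10.0.0.1 (expiry=25+5=30). clock=25
Op 12: tick 1 -> clock=26.
Op 13: insert a.com -> 10.0.0.7 (expiry=26+4=30). clock=26
Op 14: tick 4 -> clock=30. purged={a.com}
Op 15: tick 3 -> clock=33.
Op 16: tick 4 -> clock=37.
Op 17: insert b.com -> 10.0.0.6 (expiry=37+5=42). clock=37
Op 18: tick 5 -> clock=42. purged={b.com}
Op 19: tick 3 -> clock=45.
Op 20: insert d.com -> 10.0.0.6 (expiry=45+2=47). clock=45
Op 21: tick 2 -> clock=47. purged={d.com}
Op 22: tick 4 -> clock=51.
Op 23: insert c.com -> 10.0.0.2 (expiry=51+9=60). clock=51
Op 24: tick 3 -> clock=54.
Op 25: insert a.com -> 10.0.0.2 (expiry=54+8=62). clock=54
Op 26: tick 3 -> clock=57.
lookup f.com: not in cache (expired or never inserted)

Answer: NXDOMAIN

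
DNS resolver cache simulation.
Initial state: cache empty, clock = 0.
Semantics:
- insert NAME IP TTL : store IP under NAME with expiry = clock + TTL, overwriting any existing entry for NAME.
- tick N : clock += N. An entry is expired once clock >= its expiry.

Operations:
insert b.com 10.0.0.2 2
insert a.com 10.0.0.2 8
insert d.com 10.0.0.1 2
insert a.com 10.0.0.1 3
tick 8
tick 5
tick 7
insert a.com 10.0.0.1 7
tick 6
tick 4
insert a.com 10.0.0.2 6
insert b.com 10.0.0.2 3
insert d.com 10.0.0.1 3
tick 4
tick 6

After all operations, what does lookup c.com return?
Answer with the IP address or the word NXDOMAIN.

Answer: NXDOMAIN

Derivation:
Op 1: insert b.com -> 10.0.0.2 (expiry=0+2=2). clock=0
Op 2: insert a.com -> 10.0.0.2 (expiry=0+8=8). clock=0
Op 3: insert d.com -> 10.0.0.1 (expiry=0+2=2). clock=0
Op 4: insert a.com -> 10.0.0.1 (expiry=0+3=3). clock=0
Op 5: tick 8 -> clock=8. purged={a.com,b.com,d.com}
Op 6: tick 5 -> clock=13.
Op 7: tick 7 -> clock=20.
Op 8: insert a.com -> 10.0.0.1 (expiry=20+7=27). clock=20
Op 9: tick 6 -> clock=26.
Op 10: tick 4 -> clock=30. purged={a.com}
Op 11: insert a.com -> 10.0.0.2 (expiry=30+6=36). clock=30
Op 12: insert b.com -> 10.0.0.2 (expiry=30+3=33). clock=30
Op 13: insert d.com -> 10.0.0.1 (expiry=30+3=33). clock=30
Op 14: tick 4 -> clock=34. purged={b.com,d.com}
Op 15: tick 6 -> clock=40. purged={a.com}
lookup c.com: not in cache (expired or never inserted)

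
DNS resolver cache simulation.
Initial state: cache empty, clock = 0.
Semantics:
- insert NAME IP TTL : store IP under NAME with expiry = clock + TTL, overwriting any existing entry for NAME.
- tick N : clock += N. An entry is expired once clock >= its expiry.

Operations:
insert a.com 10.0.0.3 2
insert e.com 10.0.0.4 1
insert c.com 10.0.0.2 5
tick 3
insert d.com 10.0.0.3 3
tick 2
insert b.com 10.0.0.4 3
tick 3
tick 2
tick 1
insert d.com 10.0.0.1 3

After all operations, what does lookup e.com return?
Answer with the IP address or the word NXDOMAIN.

Answer: NXDOMAIN

Derivation:
Op 1: insert a.com -> 10.0.0.3 (expiry=0+2=2). clock=0
Op 2: insert e.com -> 10.0.0.4 (expiry=0+1=1). clock=0
Op 3: insert c.com -> 10.0.0.2 (expiry=0+5=5). clock=0
Op 4: tick 3 -> clock=3. purged={a.com,e.com}
Op 5: insert d.com -> 10.0.0.3 (expiry=3+3=6). clock=3
Op 6: tick 2 -> clock=5. purged={c.com}
Op 7: insert b.com -> 10.0.0.4 (expiry=5+3=8). clock=5
Op 8: tick 3 -> clock=8. purged={b.com,d.com}
Op 9: tick 2 -> clock=10.
Op 10: tick 1 -> clock=11.
Op 11: insert d.com -> 10.0.0.1 (expiry=11+3=14). clock=11
lookup e.com: not in cache (expired or never inserted)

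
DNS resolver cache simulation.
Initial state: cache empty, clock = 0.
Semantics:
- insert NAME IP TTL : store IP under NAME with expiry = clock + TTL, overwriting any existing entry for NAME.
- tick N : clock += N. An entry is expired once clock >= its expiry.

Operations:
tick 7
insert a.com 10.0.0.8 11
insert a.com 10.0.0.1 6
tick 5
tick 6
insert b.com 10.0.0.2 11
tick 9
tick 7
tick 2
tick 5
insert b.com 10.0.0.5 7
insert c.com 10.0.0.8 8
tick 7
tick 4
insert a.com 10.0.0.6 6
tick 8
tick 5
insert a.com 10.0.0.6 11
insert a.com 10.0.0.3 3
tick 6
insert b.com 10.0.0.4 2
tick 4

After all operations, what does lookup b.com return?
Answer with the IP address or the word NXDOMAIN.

Op 1: tick 7 -> clock=7.
Op 2: insert a.com -> 10.0.0.8 (expiry=7+11=18). clock=7
Op 3: insert a.com -> 10.0.0.1 (expiry=7+6=13). clock=7
Op 4: tick 5 -> clock=12.
Op 5: tick 6 -> clock=18. purged={a.com}
Op 6: insert b.com -> 10.0.0.2 (expiry=18+11=29). clock=18
Op 7: tick 9 -> clock=27.
Op 8: tick 7 -> clock=34. purged={b.com}
Op 9: tick 2 -> clock=36.
Op 10: tick 5 -> clock=41.
Op 11: insert b.com -> 10.0.0.5 (expiry=41+7=48). clock=41
Op 12: insert c.com -> 10.0.0.8 (expiry=41+8=49). clock=41
Op 13: tick 7 -> clock=48. purged={b.com}
Op 14: tick 4 -> clock=52. purged={c.com}
Op 15: insert a.com -> 10.0.0.6 (expiry=52+6=58). clock=52
Op 16: tick 8 -> clock=60. purged={a.com}
Op 17: tick 5 -> clock=65.
Op 18: insert a.com -> 10.0.0.6 (expiry=65+11=76). clock=65
Op 19: insert a.com -> 10.0.0.3 (expiry=65+3=68). clock=65
Op 20: tick 6 -> clock=71. purged={a.com}
Op 21: insert b.com -> 10.0.0.4 (expiry=71+2=73). clock=71
Op 22: tick 4 -> clock=75. purged={b.com}
lookup b.com: not in cache (expired or never inserted)

Answer: NXDOMAIN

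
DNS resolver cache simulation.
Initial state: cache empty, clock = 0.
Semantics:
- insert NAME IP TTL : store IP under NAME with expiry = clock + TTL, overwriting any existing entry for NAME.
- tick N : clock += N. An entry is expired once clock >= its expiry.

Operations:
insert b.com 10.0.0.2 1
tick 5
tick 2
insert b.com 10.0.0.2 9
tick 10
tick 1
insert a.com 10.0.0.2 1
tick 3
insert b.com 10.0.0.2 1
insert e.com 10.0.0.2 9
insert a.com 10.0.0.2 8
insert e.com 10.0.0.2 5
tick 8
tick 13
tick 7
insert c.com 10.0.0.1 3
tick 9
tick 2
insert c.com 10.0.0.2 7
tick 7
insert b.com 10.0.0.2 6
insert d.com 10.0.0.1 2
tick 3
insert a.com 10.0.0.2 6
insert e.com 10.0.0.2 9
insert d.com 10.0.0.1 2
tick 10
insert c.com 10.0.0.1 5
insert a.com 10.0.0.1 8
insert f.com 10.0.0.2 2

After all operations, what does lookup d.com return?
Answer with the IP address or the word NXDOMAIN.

Answer: NXDOMAIN

Derivation:
Op 1: insert b.com -> 10.0.0.2 (expiry=0+1=1). clock=0
Op 2: tick 5 -> clock=5. purged={b.com}
Op 3: tick 2 -> clock=7.
Op 4: insert b.com -> 10.0.0.2 (expiry=7+9=16). clock=7
Op 5: tick 10 -> clock=17. purged={b.com}
Op 6: tick 1 -> clock=18.
Op 7: insert a.com -> 10.0.0.2 (expiry=18+1=19). clock=18
Op 8: tick 3 -> clock=21. purged={a.com}
Op 9: insert b.com -> 10.0.0.2 (expiry=21+1=22). clock=21
Op 10: insert e.com -> 10.0.0.2 (expiry=21+9=30). clock=21
Op 11: insert a.com -> 10.0.0.2 (expiry=21+8=29). clock=21
Op 12: insert e.com -> 10.0.0.2 (expiry=21+5=26). clock=21
Op 13: tick 8 -> clock=29. purged={a.com,b.com,e.com}
Op 14: tick 13 -> clock=42.
Op 15: tick 7 -> clock=49.
Op 16: insert c.com -> 10.0.0.1 (expiry=49+3=52). clock=49
Op 17: tick 9 -> clock=58. purged={c.com}
Op 18: tick 2 -> clock=60.
Op 19: insert c.com -> 10.0.0.2 (expiry=60+7=67). clock=60
Op 20: tick 7 -> clock=67. purged={c.com}
Op 21: insert b.com -> 10.0.0.2 (expiry=67+6=73). clock=67
Op 22: insert d.com -> 10.0.0.1 (expiry=67+2=69). clock=67
Op 23: tick 3 -> clock=70. purged={d.com}
Op 24: insert a.com -> 10.0.0.2 (expiry=70+6=76). clock=70
Op 25: insert e.com -> 10.0.0.2 (expiry=70+9=79). clock=70
Op 26: insert d.com -> 10.0.0.1 (expiry=70+2=72). clock=70
Op 27: tick 10 -> clock=80. purged={a.com,b.com,d.com,e.com}
Op 28: insert c.com -> 10.0.0.1 (expiry=80+5=85). clock=80
Op 29: insert a.com -> 10.0.0.1 (expiry=80+8=88). clock=80
Op 30: insert f.com -> 10.0.0.2 (expiry=80+2=82). clock=80
lookup d.com: not in cache (expired or never inserted)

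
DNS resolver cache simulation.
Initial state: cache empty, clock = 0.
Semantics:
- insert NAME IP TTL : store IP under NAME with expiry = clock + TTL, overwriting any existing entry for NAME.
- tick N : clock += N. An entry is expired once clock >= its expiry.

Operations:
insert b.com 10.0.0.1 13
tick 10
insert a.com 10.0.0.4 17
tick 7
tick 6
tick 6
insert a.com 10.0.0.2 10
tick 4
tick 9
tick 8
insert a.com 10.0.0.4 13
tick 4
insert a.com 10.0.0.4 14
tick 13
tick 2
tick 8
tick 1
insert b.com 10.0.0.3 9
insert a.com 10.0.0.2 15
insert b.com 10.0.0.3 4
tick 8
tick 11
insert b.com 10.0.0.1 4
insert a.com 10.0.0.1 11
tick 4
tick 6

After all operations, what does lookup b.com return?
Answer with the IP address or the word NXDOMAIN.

Answer: NXDOMAIN

Derivation:
Op 1: insert b.com -> 10.0.0.1 (expiry=0+13=13). clock=0
Op 2: tick 10 -> clock=10.
Op 3: insert a.com -> 10.0.0.4 (expiry=10+17=27). clock=10
Op 4: tick 7 -> clock=17. purged={b.com}
Op 5: tick 6 -> clock=23.
Op 6: tick 6 -> clock=29. purged={a.com}
Op 7: insert a.com -> 10.0.0.2 (expiry=29+10=39). clock=29
Op 8: tick 4 -> clock=33.
Op 9: tick 9 -> clock=42. purged={a.com}
Op 10: tick 8 -> clock=50.
Op 11: insert a.com -> 10.0.0.4 (expiry=50+13=63). clock=50
Op 12: tick 4 -> clock=54.
Op 13: insert a.com -> 10.0.0.4 (expiry=54+14=68). clock=54
Op 14: tick 13 -> clock=67.
Op 15: tick 2 -> clock=69. purged={a.com}
Op 16: tick 8 -> clock=77.
Op 17: tick 1 -> clock=78.
Op 18: insert b.com -> 10.0.0.3 (expiry=78+9=87). clock=78
Op 19: insert a.com -> 10.0.0.2 (expiry=78+15=93). clock=78
Op 20: insert b.com -> 10.0.0.3 (expiry=78+4=82). clock=78
Op 21: tick 8 -> clock=86. purged={b.com}
Op 22: tick 11 -> clock=97. purged={a.com}
Op 23: insert b.com -> 10.0.0.1 (expiry=97+4=101). clock=97
Op 24: insert a.com -> 10.0.0.1 (expiry=97+11=108). clock=97
Op 25: tick 4 -> clock=101. purged={b.com}
Op 26: tick 6 -> clock=107.
lookup b.com: not in cache (expired or never inserted)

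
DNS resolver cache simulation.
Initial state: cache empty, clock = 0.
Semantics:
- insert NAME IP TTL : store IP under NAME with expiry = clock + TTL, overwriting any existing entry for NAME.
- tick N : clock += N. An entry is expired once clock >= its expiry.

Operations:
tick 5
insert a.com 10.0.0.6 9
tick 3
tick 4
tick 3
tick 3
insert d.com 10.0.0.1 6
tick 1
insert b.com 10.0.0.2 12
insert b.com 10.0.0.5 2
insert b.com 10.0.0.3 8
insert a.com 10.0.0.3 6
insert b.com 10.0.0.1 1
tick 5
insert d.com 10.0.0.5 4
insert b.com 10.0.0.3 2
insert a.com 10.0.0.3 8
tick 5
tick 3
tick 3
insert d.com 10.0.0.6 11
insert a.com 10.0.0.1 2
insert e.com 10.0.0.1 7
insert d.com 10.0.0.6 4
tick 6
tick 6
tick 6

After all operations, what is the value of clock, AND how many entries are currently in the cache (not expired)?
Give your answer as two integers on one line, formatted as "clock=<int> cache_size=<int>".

Op 1: tick 5 -> clock=5.
Op 2: insert a.com -> 10.0.0.6 (expiry=5+9=14). clock=5
Op 3: tick 3 -> clock=8.
Op 4: tick 4 -> clock=12.
Op 5: tick 3 -> clock=15. purged={a.com}
Op 6: tick 3 -> clock=18.
Op 7: insert d.com -> 10.0.0.1 (expiry=18+6=24). clock=18
Op 8: tick 1 -> clock=19.
Op 9: insert b.com -> 10.0.0.2 (expiry=19+12=31). clock=19
Op 10: insert b.com -> 10.0.0.5 (expiry=19+2=21). clock=19
Op 11: insert b.com -> 10.0.0.3 (expiry=19+8=27). clock=19
Op 12: insert a.com -> 10.0.0.3 (expiry=19+6=25). clock=19
Op 13: insert b.com -> 10.0.0.1 (expiry=19+1=20). clock=19
Op 14: tick 5 -> clock=24. purged={b.com,d.com}
Op 15: insert d.com -> 10.0.0.5 (expiry=24+4=28). clock=24
Op 16: insert b.com -> 10.0.0.3 (expiry=24+2=26). clock=24
Op 17: insert a.com -> 10.0.0.3 (expiry=24+8=32). clock=24
Op 18: tick 5 -> clock=29. purged={b.com,d.com}
Op 19: tick 3 -> clock=32. purged={a.com}
Op 20: tick 3 -> clock=35.
Op 21: insert d.com -> 10.0.0.6 (expiry=35+11=46). clock=35
Op 22: insert a.com -> 10.0.0.1 (expiry=35+2=37). clock=35
Op 23: insert e.com -> 10.0.0.1 (expiry=35+7=42). clock=35
Op 24: insert d.com -> 10.0.0.6 (expiry=35+4=39). clock=35
Op 25: tick 6 -> clock=41. purged={a.com,d.com}
Op 26: tick 6 -> clock=47. purged={e.com}
Op 27: tick 6 -> clock=53.
Final clock = 53
Final cache (unexpired): {} -> size=0

Answer: clock=53 cache_size=0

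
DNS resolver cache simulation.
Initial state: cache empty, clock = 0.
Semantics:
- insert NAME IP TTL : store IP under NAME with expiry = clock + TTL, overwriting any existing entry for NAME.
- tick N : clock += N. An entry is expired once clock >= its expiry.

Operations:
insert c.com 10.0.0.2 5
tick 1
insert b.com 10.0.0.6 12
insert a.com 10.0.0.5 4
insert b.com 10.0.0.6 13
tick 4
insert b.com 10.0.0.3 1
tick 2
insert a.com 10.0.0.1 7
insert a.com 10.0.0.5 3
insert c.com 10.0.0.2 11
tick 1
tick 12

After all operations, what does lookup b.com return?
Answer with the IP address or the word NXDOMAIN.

Op 1: insert c.com -> 10.0.0.2 (expiry=0+5=5). clock=0
Op 2: tick 1 -> clock=1.
Op 3: insert b.com -> 10.0.0.6 (expiry=1+12=13). clock=1
Op 4: insert a.com -> 10.0.0.5 (expiry=1+4=5). clock=1
Op 5: insert b.com -> 10.0.0.6 (expiry=1+13=14). clock=1
Op 6: tick 4 -> clock=5. purged={a.com,c.com}
Op 7: insert b.com -> 10.0.0.3 (expiry=5+1=6). clock=5
Op 8: tick 2 -> clock=7. purged={b.com}
Op 9: insert a.com -> 10.0.0.1 (expiry=7+7=14). clock=7
Op 10: insert a.com -> 10.0.0.5 (expiry=7+3=10). clock=7
Op 11: insert c.com -> 10.0.0.2 (expiry=7+11=18). clock=7
Op 12: tick 1 -> clock=8.
Op 13: tick 12 -> clock=20. purged={a.com,c.com}
lookup b.com: not in cache (expired or never inserted)

Answer: NXDOMAIN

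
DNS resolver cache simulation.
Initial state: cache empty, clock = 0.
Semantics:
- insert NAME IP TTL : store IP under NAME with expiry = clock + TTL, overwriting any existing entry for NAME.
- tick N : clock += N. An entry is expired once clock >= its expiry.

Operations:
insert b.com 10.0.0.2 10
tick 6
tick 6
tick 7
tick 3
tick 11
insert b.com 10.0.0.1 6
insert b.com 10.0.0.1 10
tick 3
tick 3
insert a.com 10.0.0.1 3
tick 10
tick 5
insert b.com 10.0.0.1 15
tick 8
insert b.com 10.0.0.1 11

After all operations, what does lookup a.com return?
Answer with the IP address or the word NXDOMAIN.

Op 1: insert b.com -> 10.0.0.2 (expiry=0+10=10). clock=0
Op 2: tick 6 -> clock=6.
Op 3: tick 6 -> clock=12. purged={b.com}
Op 4: tick 7 -> clock=19.
Op 5: tick 3 -> clock=22.
Op 6: tick 11 -> clock=33.
Op 7: insert b.com -> 10.0.0.1 (expiry=33+6=39). clock=33
Op 8: insert b.com -> 10.0.0.1 (expiry=33+10=43). clock=33
Op 9: tick 3 -> clock=36.
Op 10: tick 3 -> clock=39.
Op 11: insert a.com -> 10.0.0.1 (expiry=39+3=42). clock=39
Op 12: tick 10 -> clock=49. purged={a.com,b.com}
Op 13: tick 5 -> clock=54.
Op 14: insert b.com -> 10.0.0.1 (expiry=54+15=69). clock=54
Op 15: tick 8 -> clock=62.
Op 16: insert b.com -> 10.0.0.1 (expiry=62+11=73). clock=62
lookup a.com: not in cache (expired or never inserted)

Answer: NXDOMAIN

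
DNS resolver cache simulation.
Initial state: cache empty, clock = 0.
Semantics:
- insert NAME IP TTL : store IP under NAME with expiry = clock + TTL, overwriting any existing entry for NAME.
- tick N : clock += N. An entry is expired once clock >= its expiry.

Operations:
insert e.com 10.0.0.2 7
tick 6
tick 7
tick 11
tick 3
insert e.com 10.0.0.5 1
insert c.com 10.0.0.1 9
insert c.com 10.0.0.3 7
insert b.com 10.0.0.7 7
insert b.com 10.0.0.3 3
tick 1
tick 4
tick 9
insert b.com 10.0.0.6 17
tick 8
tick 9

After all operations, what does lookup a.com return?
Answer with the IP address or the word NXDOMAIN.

Answer: NXDOMAIN

Derivation:
Op 1: insert e.com -> 10.0.0.2 (expiry=0+7=7). clock=0
Op 2: tick 6 -> clock=6.
Op 3: tick 7 -> clock=13. purged={e.com}
Op 4: tick 11 -> clock=24.
Op 5: tick 3 -> clock=27.
Op 6: insert e.com -> 10.0.0.5 (expiry=27+1=28). clock=27
Op 7: insert c.com -> 10.0.0.1 (expiry=27+9=36). clock=27
Op 8: insert c.com -> 10.0.0.3 (expiry=27+7=34). clock=27
Op 9: insert b.com -> 10.0.0.7 (expiry=27+7=34). clock=27
Op 10: insert b.com -> 10.0.0.3 (expiry=27+3=30). clock=27
Op 11: tick 1 -> clock=28. purged={e.com}
Op 12: tick 4 -> clock=32. purged={b.com}
Op 13: tick 9 -> clock=41. purged={c.com}
Op 14: insert b.com -> 10.0.0.6 (expiry=41+17=58). clock=41
Op 15: tick 8 -> clock=49.
Op 16: tick 9 -> clock=58. purged={b.com}
lookup a.com: not in cache (expired or never inserted)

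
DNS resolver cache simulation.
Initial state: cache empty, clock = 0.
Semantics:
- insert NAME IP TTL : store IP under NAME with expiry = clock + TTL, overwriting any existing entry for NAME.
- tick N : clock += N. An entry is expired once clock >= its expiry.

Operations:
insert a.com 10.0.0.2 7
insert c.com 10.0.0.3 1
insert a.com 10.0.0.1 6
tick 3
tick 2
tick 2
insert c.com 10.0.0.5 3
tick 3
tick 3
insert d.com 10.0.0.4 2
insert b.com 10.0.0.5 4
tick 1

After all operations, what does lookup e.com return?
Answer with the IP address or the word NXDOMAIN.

Op 1: insert a.com -> 10.0.0.2 (expiry=0+7=7). clock=0
Op 2: insert c.com -> 10.0.0.3 (expiry=0+1=1). clock=0
Op 3: insert a.com -> 10.0.0.1 (expiry=0+6=6). clock=0
Op 4: tick 3 -> clock=3. purged={c.com}
Op 5: tick 2 -> clock=5.
Op 6: tick 2 -> clock=7. purged={a.com}
Op 7: insert c.com -> 10.0.0.5 (expiry=7+3=10). clock=7
Op 8: tick 3 -> clock=10. purged={c.com}
Op 9: tick 3 -> clock=13.
Op 10: insert d.com -> 10.0.0.4 (expiry=13+2=15). clock=13
Op 11: insert b.com -> 10.0.0.5 (expiry=13+4=17). clock=13
Op 12: tick 1 -> clock=14.
lookup e.com: not in cache (expired or never inserted)

Answer: NXDOMAIN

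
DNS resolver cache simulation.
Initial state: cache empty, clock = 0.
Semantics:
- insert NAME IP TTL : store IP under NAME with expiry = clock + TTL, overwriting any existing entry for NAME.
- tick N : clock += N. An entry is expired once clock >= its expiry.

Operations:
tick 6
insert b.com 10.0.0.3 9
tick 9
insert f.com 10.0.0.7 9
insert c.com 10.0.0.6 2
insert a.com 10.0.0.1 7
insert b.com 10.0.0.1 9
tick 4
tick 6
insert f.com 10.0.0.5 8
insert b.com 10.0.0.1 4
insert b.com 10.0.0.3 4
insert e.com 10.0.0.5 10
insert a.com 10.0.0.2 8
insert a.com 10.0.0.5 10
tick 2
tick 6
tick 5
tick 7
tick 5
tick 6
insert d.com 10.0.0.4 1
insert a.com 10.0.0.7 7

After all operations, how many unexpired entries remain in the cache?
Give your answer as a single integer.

Op 1: tick 6 -> clock=6.
Op 2: insert b.com -> 10.0.0.3 (expiry=6+9=15). clock=6
Op 3: tick 9 -> clock=15. purged={b.com}
Op 4: insert f.com -> 10.0.0.7 (expiry=15+9=24). clock=15
Op 5: insert c.com -> 10.0.0.6 (expiry=15+2=17). clock=15
Op 6: insert a.com -> 10.0.0.1 (expiry=15+7=22). clock=15
Op 7: insert b.com -> 10.0.0.1 (expiry=15+9=24). clock=15
Op 8: tick 4 -> clock=19. purged={c.com}
Op 9: tick 6 -> clock=25. purged={a.com,b.com,f.com}
Op 10: insert f.com -> 10.0.0.5 (expiry=25+8=33). clock=25
Op 11: insert b.com -> 10.0.0.1 (expiry=25+4=29). clock=25
Op 12: insert b.com -> 10.0.0.3 (expiry=25+4=29). clock=25
Op 13: insert e.com -> 10.0.0.5 (expiry=25+10=35). clock=25
Op 14: insert a.com -> 10.0.0.2 (expiry=25+8=33). clock=25
Op 15: insert a.com -> 10.0.0.5 (expiry=25+10=35). clock=25
Op 16: tick 2 -> clock=27.
Op 17: tick 6 -> clock=33. purged={b.com,f.com}
Op 18: tick 5 -> clock=38. purged={a.com,e.com}
Op 19: tick 7 -> clock=45.
Op 20: tick 5 -> clock=50.
Op 21: tick 6 -> clock=56.
Op 22: insert d.com -> 10.0.0.4 (expiry=56+1=57). clock=56
Op 23: insert a.com -> 10.0.0.7 (expiry=56+7=63). clock=56
Final cache (unexpired): {a.com,d.com} -> size=2

Answer: 2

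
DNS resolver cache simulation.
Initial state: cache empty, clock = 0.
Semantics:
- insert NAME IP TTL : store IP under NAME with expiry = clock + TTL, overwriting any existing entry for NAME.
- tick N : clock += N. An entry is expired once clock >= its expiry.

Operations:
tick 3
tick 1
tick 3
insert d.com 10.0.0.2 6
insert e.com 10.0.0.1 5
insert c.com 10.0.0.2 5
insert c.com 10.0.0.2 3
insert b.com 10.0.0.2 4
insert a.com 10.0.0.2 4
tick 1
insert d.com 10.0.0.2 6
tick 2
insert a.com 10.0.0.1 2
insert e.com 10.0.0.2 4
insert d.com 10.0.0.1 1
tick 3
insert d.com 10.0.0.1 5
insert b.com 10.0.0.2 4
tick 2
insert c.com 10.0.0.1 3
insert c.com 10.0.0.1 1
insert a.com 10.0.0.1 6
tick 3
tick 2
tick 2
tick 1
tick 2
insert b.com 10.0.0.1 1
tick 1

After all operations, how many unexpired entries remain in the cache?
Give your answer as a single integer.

Op 1: tick 3 -> clock=3.
Op 2: tick 1 -> clock=4.
Op 3: tick 3 -> clock=7.
Op 4: insert d.com -> 10.0.0.2 (expiry=7+6=13). clock=7
Op 5: insert e.com -> 10.0.0.1 (expiry=7+5=12). clock=7
Op 6: insert c.com -> 10.0.0.2 (expiry=7+5=12). clock=7
Op 7: insert c.com -> 10.0.0.2 (expiry=7+3=10). clock=7
Op 8: insert b.com -> 10.0.0.2 (expiry=7+4=11). clock=7
Op 9: insert a.com -> 10.0.0.2 (expiry=7+4=11). clock=7
Op 10: tick 1 -> clock=8.
Op 11: insert d.com -> 10.0.0.2 (expiry=8+6=14). clock=8
Op 12: tick 2 -> clock=10. purged={c.com}
Op 13: insert a.com -> 10.0.0.1 (expiry=10+2=12). clock=10
Op 14: insert e.com -> 10.0.0.2 (expiry=10+4=14). clock=10
Op 15: insert d.com -> 10.0.0.1 (expiry=10+1=11). clock=10
Op 16: tick 3 -> clock=13. purged={a.com,b.com,d.com}
Op 17: insert d.com -> 10.0.0.1 (expiry=13+5=18). clock=13
Op 18: insert b.com -> 10.0.0.2 (expiry=13+4=17). clock=13
Op 19: tick 2 -> clock=15. purged={e.com}
Op 20: insert c.com -> 10.0.0.1 (expiry=15+3=18). clock=15
Op 21: insert c.com -> 10.0.0.1 (expiry=15+1=16). clock=15
Op 22: insert a.com -> 10.0.0.1 (expiry=15+6=21). clock=15
Op 23: tick 3 -> clock=18. purged={b.com,c.com,d.com}
Op 24: tick 2 -> clock=20.
Op 25: tick 2 -> clock=22. purged={a.com}
Op 26: tick 1 -> clock=23.
Op 27: tick 2 -> clock=25.
Op 28: insert b.com -> 10.0.0.1 (expiry=25+1=26). clock=25
Op 29: tick 1 -> clock=26. purged={b.com}
Final cache (unexpired): {} -> size=0

Answer: 0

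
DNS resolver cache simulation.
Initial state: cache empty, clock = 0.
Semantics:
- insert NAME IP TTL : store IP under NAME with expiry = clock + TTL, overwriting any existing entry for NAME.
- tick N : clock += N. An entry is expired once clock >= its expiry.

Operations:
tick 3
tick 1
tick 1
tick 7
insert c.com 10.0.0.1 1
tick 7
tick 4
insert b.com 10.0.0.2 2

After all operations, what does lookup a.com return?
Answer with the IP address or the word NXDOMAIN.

Answer: NXDOMAIN

Derivation:
Op 1: tick 3 -> clock=3.
Op 2: tick 1 -> clock=4.
Op 3: tick 1 -> clock=5.
Op 4: tick 7 -> clock=12.
Op 5: insert c.com -> 10.0.0.1 (expiry=12+1=13). clock=12
Op 6: tick 7 -> clock=19. purged={c.com}
Op 7: tick 4 -> clock=23.
Op 8: insert b.com -> 10.0.0.2 (expiry=23+2=25). clock=23
lookup a.com: not in cache (expired or never inserted)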